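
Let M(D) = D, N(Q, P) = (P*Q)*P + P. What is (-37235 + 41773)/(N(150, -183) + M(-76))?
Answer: 4538/5023091 ≈ 0.00090343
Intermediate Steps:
N(Q, P) = P + Q*P² (N(Q, P) = Q*P² + P = P + Q*P²)
(-37235 + 41773)/(N(150, -183) + M(-76)) = (-37235 + 41773)/(-183*(1 - 183*150) - 76) = 4538/(-183*(1 - 27450) - 76) = 4538/(-183*(-27449) - 76) = 4538/(5023167 - 76) = 4538/5023091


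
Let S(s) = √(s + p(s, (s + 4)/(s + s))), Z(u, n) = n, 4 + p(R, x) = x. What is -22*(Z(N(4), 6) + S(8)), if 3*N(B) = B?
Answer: -132 - 11*√19 ≈ -179.95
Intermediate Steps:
p(R, x) = -4 + x
N(B) = B/3
S(s) = √(-4 + s + (4 + s)/(2*s)) (S(s) = √(s + (-4 + (s + 4)/(s + s))) = √(s + (-4 + (4 + s)/((2*s)))) = √(s + (-4 + (4 + s)*(1/(2*s)))) = √(s + (-4 + (4 + s)/(2*s))) = √(-4 + s + (4 + s)/(2*s)))
-22*(Z(N(4), 6) + S(8)) = -22*(6 + √(-14 + 4*8 + 8/8)/2) = -22*(6 + √(-14 + 32 + 8*(⅛))/2) = -22*(6 + √(-14 + 32 + 1)/2) = -22*(6 + √19/2) = -132 - 11*√19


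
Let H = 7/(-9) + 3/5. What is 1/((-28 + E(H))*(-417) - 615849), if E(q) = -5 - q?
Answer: -15/9032432 ≈ -1.6607e-6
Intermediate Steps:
H = -8/45 (H = 7*(-⅑) + 3*(⅕) = -7/9 + ⅗ = -8/45 ≈ -0.17778)
1/((-28 + E(H))*(-417) - 615849) = 1/((-28 + (-5 - 1*(-8/45)))*(-417) - 615849) = 1/((-28 + (-5 + 8/45))*(-417) - 615849) = 1/((-28 - 217/45)*(-417) - 615849) = 1/(-1477/45*(-417) - 615849) = 1/(205303/15 - 615849) = 1/(-9032432/15) = -15/9032432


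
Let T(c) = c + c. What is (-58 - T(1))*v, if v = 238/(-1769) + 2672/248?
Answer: -35008080/54839 ≈ -638.38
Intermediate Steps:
T(c) = 2*c
v = 583468/54839 (v = 238*(-1/1769) + 2672*(1/248) = -238/1769 + 334/31 = 583468/54839 ≈ 10.640)
(-58 - T(1))*v = (-58 - 2)*(583468/54839) = -60*583468/54839 = -35008080/54839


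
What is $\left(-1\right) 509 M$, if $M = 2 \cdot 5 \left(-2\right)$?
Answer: $10180$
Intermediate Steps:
$M = -20$ ($M = 10 \left(-2\right) = -20$)
$\left(-1\right) 509 M = \left(-1\right) 509 \left(-20\right) = \left(-509\right) \left(-20\right) = 10180$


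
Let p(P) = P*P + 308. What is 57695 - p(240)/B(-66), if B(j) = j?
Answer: 1932889/33 ≈ 58572.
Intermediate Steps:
p(P) = 308 + P² (p(P) = P² + 308 = 308 + P²)
57695 - p(240)/B(-66) = 57695 - (308 + 240²)/(-66) = 57695 - (308 + 57600)*(-1)/66 = 57695 - 57908*(-1)/66 = 57695 - 1*(-28954/33) = 57695 + 28954/33 = 1932889/33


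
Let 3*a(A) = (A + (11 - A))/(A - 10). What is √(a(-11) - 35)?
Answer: 2*I*√3878/21 ≈ 5.9308*I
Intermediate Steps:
a(A) = 11/(3*(-10 + A)) (a(A) = ((A + (11 - A))/(A - 10))/3 = (11/(-10 + A))/3 = 11/(3*(-10 + A)))
√(a(-11) - 35) = √(11/(3*(-10 - 11)) - 35) = √((11/3)/(-21) - 35) = √((11/3)*(-1/21) - 35) = √(-11/63 - 35) = √(-2216/63) = 2*I*√3878/21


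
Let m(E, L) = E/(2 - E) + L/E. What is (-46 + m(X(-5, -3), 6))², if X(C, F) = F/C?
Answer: 62001/49 ≈ 1265.3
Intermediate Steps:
(-46 + m(X(-5, -3), 6))² = (-46 + (-(-3/(-5))² - 2*6 - 3/(-5)*6)/(((-3/(-5)))*(-2 - 3/(-5))))² = (-46 + (-(-3*(-⅕))² - 12 - 3*(-⅕)*6)/(((-3*(-⅕)))*(-2 - 3*(-⅕))))² = (-46 + (-(⅗)² - 12 + (⅗)*6)/((⅗)*(-2 + ⅗)))² = (-46 + 5*(-1*9/25 - 12 + 18/5)/(3*(-7/5)))² = (-46 + (5/3)*(-5/7)*(-9/25 - 12 + 18/5))² = (-46 + (5/3)*(-5/7)*(-219/25))² = (-46 + 73/7)² = (-249/7)² = 62001/49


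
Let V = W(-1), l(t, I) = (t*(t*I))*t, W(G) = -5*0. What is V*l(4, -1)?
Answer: 0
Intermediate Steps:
W(G) = 0
l(t, I) = I*t³ (l(t, I) = (t*(I*t))*t = (I*t²)*t = I*t³)
V = 0
V*l(4, -1) = 0*(-1*4³) = 0*(-1*64) = 0*(-64) = 0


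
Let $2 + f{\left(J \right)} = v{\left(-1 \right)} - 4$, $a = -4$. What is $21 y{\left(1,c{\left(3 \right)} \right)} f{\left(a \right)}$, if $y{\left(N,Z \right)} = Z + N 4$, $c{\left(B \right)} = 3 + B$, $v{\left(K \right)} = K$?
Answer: $-1470$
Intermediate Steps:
$y{\left(N,Z \right)} = Z + 4 N$
$f{\left(J \right)} = -7$ ($f{\left(J \right)} = -2 - 5 = -7$)
$21 y{\left(1,c{\left(3 \right)} \right)} f{\left(a \right)} = 21 \left(\left(3 + 3\right) + 4 \cdot 1\right) \left(-7\right) = 21 \left(6 + 4\right) \left(-7\right) = 21 \cdot 10 \left(-7\right) = 210 \left(-7\right) = -1470$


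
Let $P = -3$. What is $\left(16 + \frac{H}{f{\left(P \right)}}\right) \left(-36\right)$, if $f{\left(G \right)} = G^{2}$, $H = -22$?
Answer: $-488$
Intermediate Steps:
$\left(16 + \frac{H}{f{\left(P \right)}}\right) \left(-36\right) = \left(16 - \frac{22}{\left(-3\right)^{2}}\right) \left(-36\right) = \left(16 - \frac{22}{9}\right) \left(-36\right) = \frac{122}{9} \left(-36\right) = -488$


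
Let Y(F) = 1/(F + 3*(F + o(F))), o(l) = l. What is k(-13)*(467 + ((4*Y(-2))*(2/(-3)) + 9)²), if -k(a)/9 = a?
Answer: 3161548/49 ≈ 64521.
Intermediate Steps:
k(a) = -9*a
Y(F) = 1/(7*F) (Y(F) = 1/(F + 3*(F + F)) = 1/(F + 3*(2*F)) = 1/(F + 6*F) = 1/(7*F))
k(-13)*(467 + ((4*Y(-2))*(2/(-3)) + 9)²) = (-9*(-13))*(467 + ((4*((⅐)/(-2)))*(2/(-3)) + 9)²) = 117*(467 + ((4*((⅐)*(-½)))*(2*(-⅓)) + 9)²) = 117*(467 + ((4*(-1/14))*(-⅔) + 9)²) = 117*(467 + (-2/7*(-⅔) + 9)²) = 117*(467 + (4/21 + 9)²) = 117*(467 + (193/21)²) = 117*(467 + 37249/441) = 117*(243196/441) = 3161548/49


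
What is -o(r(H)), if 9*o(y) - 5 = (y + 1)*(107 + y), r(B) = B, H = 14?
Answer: -1820/9 ≈ -202.22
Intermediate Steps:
o(y) = 5/9 + (1 + y)*(107 + y)/9 (o(y) = 5/9 + ((y + 1)*(107 + y))/9 = 5/9 + ((1 + y)*(107 + y))/9 = 5/9 + (1 + y)*(107 + y)/9)
-o(r(H)) = -(112/9 + 12*14 + (⅑)*14²) = -(112/9 + 168 + (⅑)*196) = -(112/9 + 168 + 196/9) = -1*1820/9 = -1820/9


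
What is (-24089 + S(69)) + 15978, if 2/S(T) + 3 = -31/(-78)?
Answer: -1646689/203 ≈ -8111.8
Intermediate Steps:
S(T) = -156/203 (S(T) = 2/(-3 - 31/(-78)) = 2/(-3 - 31*(-1/78)) = 2/(-3 + 31/78) = 2/(-203/78) = 2*(-78/203) = -156/203)
(-24089 + S(69)) + 15978 = (-24089 - 156/203) + 15978 = -4890223/203 + 15978 = -1646689/203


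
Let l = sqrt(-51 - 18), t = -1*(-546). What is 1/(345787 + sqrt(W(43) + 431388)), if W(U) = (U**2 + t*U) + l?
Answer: 1/(345787 + sqrt(456715 + I*sqrt(69))) ≈ 2.8863e-6 - 0.e-13*I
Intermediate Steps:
t = 546
l = I*sqrt(69) (l = sqrt(-69) = I*sqrt(69) ≈ 8.3066*I)
W(U) = U**2 + 546*U + I*sqrt(69) (W(U) = (U**2 + 546*U) + I*sqrt(69) = U**2 + 546*U + I*sqrt(69))
1/(345787 + sqrt(W(43) + 431388)) = 1/(345787 + sqrt((43**2 + 546*43 + I*sqrt(69)) + 431388)) = 1/(345787 + sqrt((1849 + 23478 + I*sqrt(69)) + 431388)) = 1/(345787 + sqrt((25327 + I*sqrt(69)) + 431388)) = 1/(345787 + sqrt(456715 + I*sqrt(69)))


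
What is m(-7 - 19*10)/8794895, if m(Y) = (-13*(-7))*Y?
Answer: -17927/8794895 ≈ -0.0020383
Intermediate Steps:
m(Y) = 91*Y
m(-7 - 19*10)/8794895 = (91*(-7 - 19*10))/8794895 = (91*(-7 - 190))*(1/8794895) = (91*(-197))*(1/8794895) = -17927*1/8794895 = -17927/8794895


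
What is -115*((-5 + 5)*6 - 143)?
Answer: 16445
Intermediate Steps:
-115*((-5 + 5)*6 - 143) = -115*(0*6 - 143) = -115*(0 - 143) = -115*(-143) = 16445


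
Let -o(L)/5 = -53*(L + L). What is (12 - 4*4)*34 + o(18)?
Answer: 9404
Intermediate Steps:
o(L) = 530*L (o(L) = -(-265)*(L + L) = -(-265)*2*L = -(-530)*L = 530*L)
(12 - 4*4)*34 + o(18) = (12 - 4*4)*34 + 530*18 = (12 - 16)*34 + 9540 = -4*34 + 9540 = -136 + 9540 = 9404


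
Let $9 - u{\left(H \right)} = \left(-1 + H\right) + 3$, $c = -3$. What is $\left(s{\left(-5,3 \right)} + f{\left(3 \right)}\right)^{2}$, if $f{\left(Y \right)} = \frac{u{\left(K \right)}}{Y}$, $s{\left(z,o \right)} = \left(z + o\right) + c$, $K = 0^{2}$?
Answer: $\frac{64}{9} \approx 7.1111$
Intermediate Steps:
$K = 0$
$u{\left(H \right)} = 7 - H$ ($u{\left(H \right)} = 9 - \left(\left(-1 + H\right) + 3\right) = 9 - \left(2 + H\right) = 7 - H$)
$s{\left(z,o \right)} = -3 + o + z$ ($s{\left(z,o \right)} = \left(z + o\right) - 3 = \left(o + z\right) - 3 = -3 + o + z$)
$f{\left(Y \right)} = \frac{7}{Y}$ ($f{\left(Y \right)} = \frac{7 - 0}{Y} = \frac{7 + 0}{Y} = \frac{7}{Y}$)
$\left(s{\left(-5,3 \right)} + f{\left(3 \right)}\right)^{2} = \left(\left(-3 + 3 - 5\right) + \frac{7}{3}\right)^{2} = \left(-5 + 7 \cdot \frac{1}{3}\right)^{2} = \left(-5 + \frac{7}{3}\right)^{2} = \left(- \frac{8}{3}\right)^{2} = \frac{64}{9}$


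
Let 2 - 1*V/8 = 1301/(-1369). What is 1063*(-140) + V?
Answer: -203702268/1369 ≈ -1.4880e+5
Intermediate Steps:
V = 32312/1369 (V = 16 - 10408/(-1369) = 16 - 10408*(-1)/1369 = 16 - 8*(-1301/1369) = 16 + 10408/1369 = 32312/1369 ≈ 23.603)
1063*(-140) + V = 1063*(-140) + 32312/1369 = -148820 + 32312/1369 = -203702268/1369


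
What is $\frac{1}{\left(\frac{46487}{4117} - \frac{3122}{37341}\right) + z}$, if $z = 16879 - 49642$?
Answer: $- \frac{153732897}{5035027886618} \approx -3.0533 \cdot 10^{-5}$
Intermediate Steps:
$z = -32763$
$\frac{1}{\left(\frac{46487}{4117} - \frac{3122}{37341}\right) + z} = \frac{1}{\left(\frac{46487}{4117} - \frac{3122}{37341}\right) - 32763} = \frac{1}{\frac{1723017793}{153732897} - 32763} = \frac{1}{- \frac{5035027886618}{153732897}} = - \frac{153732897}{5035027886618}$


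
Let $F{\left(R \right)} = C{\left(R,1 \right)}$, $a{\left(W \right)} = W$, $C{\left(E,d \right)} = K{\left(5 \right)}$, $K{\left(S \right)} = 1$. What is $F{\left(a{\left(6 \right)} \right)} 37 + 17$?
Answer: $54$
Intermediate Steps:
$C{\left(E,d \right)} = 1$
$F{\left(R \right)} = 1$
$F{\left(a{\left(6 \right)} \right)} 37 + 17 = 1 \cdot 37 + 17 = 37 + 17 = 54$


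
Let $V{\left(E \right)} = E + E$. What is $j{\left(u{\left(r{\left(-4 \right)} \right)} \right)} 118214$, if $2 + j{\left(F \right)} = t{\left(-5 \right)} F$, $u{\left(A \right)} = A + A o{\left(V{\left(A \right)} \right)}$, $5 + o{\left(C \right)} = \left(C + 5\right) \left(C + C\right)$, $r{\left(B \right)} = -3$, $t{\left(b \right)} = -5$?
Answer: $13949252$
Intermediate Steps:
$V{\left(E \right)} = 2 E$
$o{\left(C \right)} = -5 + 2 C \left(5 + C\right)$ ($o{\left(C \right)} = -5 + \left(C + 5\right) \left(C + C\right) = -5 + \left(5 + C\right) 2 C = -5 + 2 C \left(5 + C\right)$)
$u{\left(A \right)} = A + A \left(-5 + 8 A^{2} + 20 A\right)$ ($u{\left(A \right)} = A + A \left(-5 + 2 \left(2 A\right)^{2} + 10 \cdot 2 A\right) = A + A \left(-5 + 2 \cdot 4 A^{2} + 20 A\right) = A + A \left(-5 + 8 A^{2} + 20 A\right)$)
$j{\left(F \right)} = -2 - 5 F$
$j{\left(u{\left(r{\left(-4 \right)} \right)} \right)} 118214 = \left(-2 - 5 \cdot 4 \left(-3\right) \left(-1 + 2 \left(-3\right)^{2} + 5 \left(-3\right)\right)\right) 118214 = \left(-2 - 5 \cdot 4 \left(-3\right) \left(-1 + 2 \cdot 9 - 15\right)\right) 118214 = \left(-2 - 5 \cdot 4 \left(-3\right) \left(-1 + 18 - 15\right)\right) 118214 = \left(-2 - 5 \cdot 4 \left(-3\right) 2\right) 118214 = \left(-2 - -120\right) 118214 = \left(-2 + 120\right) 118214 = 118 \cdot 118214 = 13949252$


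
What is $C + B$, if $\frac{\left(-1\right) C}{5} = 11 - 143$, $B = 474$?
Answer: $1134$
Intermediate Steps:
$C = 660$ ($C = - 5 \left(11 - 143\right) = \left(-5\right) \left(-132\right) = 660$)
$C + B = 660 + 474 = 1134$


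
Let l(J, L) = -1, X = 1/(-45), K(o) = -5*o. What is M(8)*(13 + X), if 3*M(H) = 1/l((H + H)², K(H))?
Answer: -584/135 ≈ -4.3259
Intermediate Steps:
X = -1/45 ≈ -0.022222
M(H) = -⅓ (M(H) = (⅓)/(-1) = (⅓)*(-1) = -⅓)
M(8)*(13 + X) = -(13 - 1/45)/3 = -⅓*584/45 = -584/135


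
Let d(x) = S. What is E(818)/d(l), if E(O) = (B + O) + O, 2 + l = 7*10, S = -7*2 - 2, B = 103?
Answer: -1739/16 ≈ -108.69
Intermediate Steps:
S = -16 (S = -14 - 2 = -16)
l = 68 (l = -2 + 7*10 = -2 + 70 = 68)
d(x) = -16
E(O) = 103 + 2*O (E(O) = (103 + O) + O = 103 + 2*O)
E(818)/d(l) = (103 + 2*818)/(-16) = (103 + 1636)*(-1/16) = 1739*(-1/16) = -1739/16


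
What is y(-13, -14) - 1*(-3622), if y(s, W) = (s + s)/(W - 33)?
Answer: 170260/47 ≈ 3622.6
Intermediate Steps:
y(s, W) = 2*s/(-33 + W) (y(s, W) = (2*s)/(-33 + W) = 2*s/(-33 + W))
y(-13, -14) - 1*(-3622) = 2*(-13)/(-33 - 14) - 1*(-3622) = 2*(-13)/(-47) + 3622 = 2*(-13)*(-1/47) + 3622 = 26/47 + 3622 = 170260/47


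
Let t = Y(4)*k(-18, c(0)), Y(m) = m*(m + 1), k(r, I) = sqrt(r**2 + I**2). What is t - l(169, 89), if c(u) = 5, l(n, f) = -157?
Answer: 157 + 20*sqrt(349) ≈ 530.63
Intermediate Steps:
k(r, I) = sqrt(I**2 + r**2)
Y(m) = m*(1 + m)
t = 20*sqrt(349) (t = (4*(1 + 4))*sqrt(5**2 + (-18)**2) = (4*5)*sqrt(25 + 324) = 20*sqrt(349) ≈ 373.63)
t - l(169, 89) = 20*sqrt(349) - 1*(-157) = 20*sqrt(349) + 157 = 157 + 20*sqrt(349)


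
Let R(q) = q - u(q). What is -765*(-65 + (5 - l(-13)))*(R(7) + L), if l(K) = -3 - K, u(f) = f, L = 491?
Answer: 26293050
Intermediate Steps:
R(q) = 0 (R(q) = q - q = 0)
-765*(-65 + (5 - l(-13)))*(R(7) + L) = -765*(-65 + (5 - (-3 - 1*(-13))))*(0 + 491) = -765*(-65 + (5 - (-3 + 13)))*491 = -765*(-65 + (5 - 1*10))*491 = -765*(-65 + (5 - 10))*491 = -765*(-65 - 5)*491 = -(-53550)*491 = -765*(-34370) = 26293050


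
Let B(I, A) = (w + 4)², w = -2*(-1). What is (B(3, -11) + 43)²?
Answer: 6241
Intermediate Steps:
w = 2
B(I, A) = 36 (B(I, A) = (2 + 4)² = 6² = 36)
(B(3, -11) + 43)² = (36 + 43)² = 79² = 6241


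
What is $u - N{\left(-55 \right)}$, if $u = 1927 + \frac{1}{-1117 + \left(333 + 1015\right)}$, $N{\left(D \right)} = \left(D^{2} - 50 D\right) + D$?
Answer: $- \frac{876182}{231} \approx -3793.0$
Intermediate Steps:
$N{\left(D \right)} = D^{2} - 49 D$
$u = \frac{445138}{231}$ ($u = 1927 + \frac{1}{-1117 + 1348} = 1927 + \frac{1}{231} = \frac{445138}{231} \approx 1927.0$)
$u - N{\left(-55 \right)} = \frac{445138}{231} - - 55 \left(-49 - 55\right) = \frac{445138}{231} - \left(-55\right) \left(-104\right) = \frac{445138}{231} - 5720 = - \frac{876182}{231}$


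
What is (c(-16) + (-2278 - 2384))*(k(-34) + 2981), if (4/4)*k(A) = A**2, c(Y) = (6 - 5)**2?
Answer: -19282557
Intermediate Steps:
c(Y) = 1 (c(Y) = 1**2 = 1)
k(A) = A**2
(c(-16) + (-2278 - 2384))*(k(-34) + 2981) = (1 + (-2278 - 2384))*((-34)**2 + 2981) = (1 - 4662)*(1156 + 2981) = -4661*4137 = -19282557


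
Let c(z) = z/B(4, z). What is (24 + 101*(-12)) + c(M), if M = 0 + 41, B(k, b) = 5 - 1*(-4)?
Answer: -10651/9 ≈ -1183.4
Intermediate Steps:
B(k, b) = 9 (B(k, b) = 5 + 4 = 9)
M = 41
c(z) = z/9
(24 + 101*(-12)) + c(M) = (24 + 101*(-12)) + (⅑)*41 = (24 - 1212) + 41/9 = -1188 + 41/9 = -10651/9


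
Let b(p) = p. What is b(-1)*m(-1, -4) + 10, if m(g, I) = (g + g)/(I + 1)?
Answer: 28/3 ≈ 9.3333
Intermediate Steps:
m(g, I) = 2*g/(1 + I) (m(g, I) = (2*g)/(1 + I) = 2*g/(1 + I))
b(-1)*m(-1, -4) + 10 = -2*(-1)/(1 - 4) + 10 = -2*(-1)/(-3) + 10 = -2*(-1)*(-1)/3 + 10 = -1*⅔ + 10 = -⅔ + 10 = 28/3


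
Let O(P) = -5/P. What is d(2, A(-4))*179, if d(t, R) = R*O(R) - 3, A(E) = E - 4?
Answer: -1432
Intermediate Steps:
A(E) = -4 + E
d(t, R) = -8 (d(t, R) = R*(-5/R) - 3 = -5 - 3 = -8)
d(2, A(-4))*179 = -8*179 = -1432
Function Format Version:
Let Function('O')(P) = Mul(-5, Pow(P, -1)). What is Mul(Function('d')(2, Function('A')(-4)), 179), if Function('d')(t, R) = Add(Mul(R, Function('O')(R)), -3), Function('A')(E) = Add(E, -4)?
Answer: -1432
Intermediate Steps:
Function('A')(E) = Add(-4, E)
Function('d')(t, R) = -8 (Function('d')(t, R) = Add(Mul(R, Mul(-5, Pow(R, -1))), -3) = Add(-5, -3) = -8)
Mul(Function('d')(2, Function('A')(-4)), 179) = Mul(-8, 179) = -1432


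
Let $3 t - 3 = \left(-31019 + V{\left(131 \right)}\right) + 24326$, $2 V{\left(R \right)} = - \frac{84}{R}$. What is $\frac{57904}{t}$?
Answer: $- \frac{474089}{18259} \approx -25.965$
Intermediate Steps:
$V{\left(R \right)} = - \frac{42}{R}$ ($V{\left(R \right)} = \frac{\left(-84\right) \frac{1}{R}}{2} = - \frac{42}{R}$)
$t = - \frac{292144}{131}$ ($t = 1 + \frac{\left(-31019 - \frac{42}{131}\right) + 24326}{3} = 1 + \frac{- \frac{4063531}{131} + 24326}{3} = 1 + \frac{1}{3} \left(- \frac{876825}{131}\right) = 1 - \frac{292275}{131} = - \frac{292144}{131} \approx -2230.1$)
$\frac{57904}{t} = \frac{57904}{- \frac{292144}{131}} = 57904 \left(- \frac{131}{292144}\right) = - \frac{474089}{18259}$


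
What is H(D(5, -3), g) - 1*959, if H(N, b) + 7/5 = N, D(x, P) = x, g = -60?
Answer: -4777/5 ≈ -955.40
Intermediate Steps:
H(N, b) = -7/5 + N
H(D(5, -3), g) - 1*959 = (-7/5 + 5) - 1*959 = 18/5 - 959 = -4777/5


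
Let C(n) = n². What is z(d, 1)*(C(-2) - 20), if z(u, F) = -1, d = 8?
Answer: 16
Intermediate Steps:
z(d, 1)*(C(-2) - 20) = -((-2)² - 20) = -(4 - 20) = -1*(-16) = 16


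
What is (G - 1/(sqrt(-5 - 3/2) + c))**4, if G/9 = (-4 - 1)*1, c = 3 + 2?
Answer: (3084642360*sqrt(26) + 5006871671*I)/(740*sqrt(26) + 1231*I) ≈ 4.1587e+6 - 29815.0*I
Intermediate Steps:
c = 5
G = -45 (G = 9*((-4 - 1)*1) = 9*(-5*1) = 9*(-5) = -45)
(G - 1/(sqrt(-5 - 3/2) + c))**4 = (-45 - 1/(sqrt(-5 - 3/2) + 5))**4 = (-45 - 1/(sqrt(-13/2) + 5))**4 = (-45 - 1/(I*sqrt(26)/2 + 5))**4 = (-45 - 1/(5 + I*sqrt(26)/2))**4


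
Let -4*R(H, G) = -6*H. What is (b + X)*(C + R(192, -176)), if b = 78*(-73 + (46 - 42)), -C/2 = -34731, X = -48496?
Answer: -3757990500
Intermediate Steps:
R(H, G) = 3*H/2 (R(H, G) = -(-3)*H/2 = 3*H/2)
C = 69462 (C = -2*(-34731) = 69462)
b = -5382 (b = 78*(-73 + 4) = 78*(-69) = -5382)
(b + X)*(C + R(192, -176)) = (-5382 - 48496)*(69462 + (3/2)*192) = -53878*(69462 + 288) = -53878*69750 = -3757990500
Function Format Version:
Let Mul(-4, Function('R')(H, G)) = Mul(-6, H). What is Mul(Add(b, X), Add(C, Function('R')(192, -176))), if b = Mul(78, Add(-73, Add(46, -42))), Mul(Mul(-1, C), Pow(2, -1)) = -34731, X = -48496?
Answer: -3757990500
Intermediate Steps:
Function('R')(H, G) = Mul(Rational(3, 2), H) (Function('R')(H, G) = Mul(Rational(-1, 4), Mul(-6, H)) = Mul(Rational(3, 2), H))
C = 69462 (C = Mul(-2, -34731) = 69462)
b = -5382 (b = Mul(78, Add(-73, 4)) = Mul(78, -69) = -5382)
Mul(Add(b, X), Add(C, Function('R')(192, -176))) = Mul(Add(-5382, -48496), Add(69462, Mul(Rational(3, 2), 192))) = Mul(-53878, Add(69462, 288)) = Mul(-53878, 69750) = -3757990500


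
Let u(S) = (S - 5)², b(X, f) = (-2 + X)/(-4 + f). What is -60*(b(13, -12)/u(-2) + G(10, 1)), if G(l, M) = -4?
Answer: 47205/196 ≈ 240.84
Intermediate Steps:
b(X, f) = (-2 + X)/(-4 + f)
u(S) = (-5 + S)²
-60*(b(13, -12)/u(-2) + G(10, 1)) = -60*(((-2 + 13)/(-4 - 12))/((-5 - 2)²) - 4) = -60*((11/(-16))/((-7)²) - 4) = -60*(-1/16*11/49 - 4) = -60*(-11/16*1/49 - 4) = -60*(-11/784 - 4) = -60*(-3147/784) = 47205/196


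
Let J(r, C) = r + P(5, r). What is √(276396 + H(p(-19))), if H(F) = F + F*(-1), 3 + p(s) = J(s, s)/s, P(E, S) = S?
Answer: 2*√69099 ≈ 525.73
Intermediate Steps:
J(r, C) = 2*r (J(r, C) = r + r = 2*r)
p(s) = -1 (p(s) = -3 + (2*s)/s = -3 + 2 = -1)
H(F) = 0 (H(F) = F - F = 0)
√(276396 + H(p(-19))) = √(276396 + 0) = √276396 = 2*√69099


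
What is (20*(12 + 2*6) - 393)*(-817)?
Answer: -71079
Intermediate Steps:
(20*(12 + 2*6) - 393)*(-817) = (20*(12 + 12) - 393)*(-817) = (20*24 - 393)*(-817) = (480 - 393)*(-817) = 87*(-817) = -71079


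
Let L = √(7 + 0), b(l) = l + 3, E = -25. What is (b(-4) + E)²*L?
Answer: 676*√7 ≈ 1788.5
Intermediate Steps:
b(l) = 3 + l
L = √7 ≈ 2.6458
(b(-4) + E)²*L = ((3 - 4) - 25)²*√7 = (-1 - 25)²*√7 = (-26)²*√7 = 676*√7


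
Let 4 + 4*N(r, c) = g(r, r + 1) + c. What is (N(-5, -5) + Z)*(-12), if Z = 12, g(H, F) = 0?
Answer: -117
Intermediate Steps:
N(r, c) = -1 + c/4 (N(r, c) = -1 + (0 + c)/4 = -1 + c/4)
(N(-5, -5) + Z)*(-12) = ((-1 + (¼)*(-5)) + 12)*(-12) = ((-1 - 5/4) + 12)*(-12) = (-9/4 + 12)*(-12) = (39/4)*(-12) = -117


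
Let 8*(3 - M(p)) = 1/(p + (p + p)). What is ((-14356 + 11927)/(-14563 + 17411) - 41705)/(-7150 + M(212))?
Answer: 18885744771/3236390393 ≈ 5.8354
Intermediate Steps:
M(p) = 3 - 1/(24*p) (M(p) = 3 - 1/(8*(p + (p + p))) = 3 - 1/(8*(p + 2*p)) = 3 - 1/(3*p)/8 = 3 - 1/(24*p))
((-14356 + 11927)/(-14563 + 17411) - 41705)/(-7150 + M(212)) = ((-14356 + 11927)/(-14563 + 17411) - 41705)/(-7150 + (3 - 1/24/212)) = (-2429/2848 - 41705)/(-7150 + (3 - 1/24*1/212)) = (-2429*1/2848 - 41705)/(-7150 + (3 - 1/5088)) = (-2429/2848 - 41705)/(-7150 + 15263/5088) = -118778269/(2848*(-36363937/5088)) = -118778269/2848*(-5088/36363937) = 18885744771/3236390393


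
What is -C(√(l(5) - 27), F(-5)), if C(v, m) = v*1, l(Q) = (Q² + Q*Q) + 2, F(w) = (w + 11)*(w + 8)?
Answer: -5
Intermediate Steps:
F(w) = (8 + w)*(11 + w) (F(w) = (11 + w)*(8 + w) = (8 + w)*(11 + w))
l(Q) = 2 + 2*Q² (l(Q) = (Q² + Q²) + 2 = 2*Q² + 2 = 2 + 2*Q²)
C(v, m) = v
-C(√(l(5) - 27), F(-5)) = -√((2 + 2*5²) - 27) = -√((2 + 2*25) - 27) = -√((2 + 50) - 27) = -√(52 - 27) = -√25 = -1*5 = -5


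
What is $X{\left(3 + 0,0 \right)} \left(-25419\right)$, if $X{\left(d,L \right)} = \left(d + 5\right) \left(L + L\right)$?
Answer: $0$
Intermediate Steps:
$X{\left(d,L \right)} = 2 L \left(5 + d\right)$ ($X{\left(d,L \right)} = \left(5 + d\right) 2 L = 2 L \left(5 + d\right)$)
$X{\left(3 + 0,0 \right)} \left(-25419\right) = 2 \cdot 0 \left(5 + \left(3 + 0\right)\right) \left(-25419\right) = 2 \cdot 0 \left(5 + 3\right) \left(-25419\right) = 2 \cdot 0 \cdot 8 \left(-25419\right) = 0 \left(-25419\right) = 0$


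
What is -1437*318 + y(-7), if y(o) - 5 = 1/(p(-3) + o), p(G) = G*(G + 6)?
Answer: -7311377/16 ≈ -4.5696e+5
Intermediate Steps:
p(G) = G*(6 + G)
y(o) = 5 + 1/(-9 + o) (y(o) = 5 + 1/(-3*(6 - 3) + o) = 5 + 1/(-3*3 + o) = 5 + 1/(-9 + o))
-1437*318 + y(-7) = -1437*318 + (-44 + 5*(-7))/(-9 - 7) = -456966 + (-44 - 35)/(-16) = -456966 - 1/16*(-79) = -456966 + 79/16 = -7311377/16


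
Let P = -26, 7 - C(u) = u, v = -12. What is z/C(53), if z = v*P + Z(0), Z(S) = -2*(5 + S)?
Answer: -151/23 ≈ -6.5652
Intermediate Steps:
C(u) = 7 - u
Z(S) = -10 - 2*S
z = 302 (z = -12*(-26) + (-10 - 2*0) = 312 + (-10 + 0) = 312 - 10 = 302)
z/C(53) = 302/(7 - 1*53) = 302/(7 - 53) = 302/(-46) = 302*(-1/46) = -151/23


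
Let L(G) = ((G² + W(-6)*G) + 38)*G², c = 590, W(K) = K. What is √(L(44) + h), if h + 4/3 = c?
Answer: √29800338/3 ≈ 1819.7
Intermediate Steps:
h = 1766/3 (h = -4/3 + 590 = 1766/3 ≈ 588.67)
L(G) = G²*(38 + G² - 6*G) (L(G) = ((G² - 6*G) + 38)*G² = (38 + G² - 6*G)*G² = G²*(38 + G² - 6*G))
√(L(44) + h) = √(44²*(38 + 44² - 6*44) + 1766/3) = √(1936*(38 + 1936 - 264) + 1766/3) = √(1936*1710 + 1766/3) = √(3310560 + 1766/3) = √(9933446/3) = √29800338/3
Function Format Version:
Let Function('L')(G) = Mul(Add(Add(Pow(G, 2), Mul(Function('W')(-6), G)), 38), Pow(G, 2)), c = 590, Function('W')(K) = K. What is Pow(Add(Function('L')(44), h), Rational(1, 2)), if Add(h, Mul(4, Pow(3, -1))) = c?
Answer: Mul(Rational(1, 3), Pow(29800338, Rational(1, 2))) ≈ 1819.7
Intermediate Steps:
h = Rational(1766, 3) (h = Add(Rational(-4, 3), 590) = Rational(1766, 3) ≈ 588.67)
Function('L')(G) = Mul(Pow(G, 2), Add(38, Pow(G, 2), Mul(-6, G))) (Function('L')(G) = Mul(Add(Add(Pow(G, 2), Mul(-6, G)), 38), Pow(G, 2)) = Mul(Add(38, Pow(G, 2), Mul(-6, G)), Pow(G, 2)) = Mul(Pow(G, 2), Add(38, Pow(G, 2), Mul(-6, G))))
Pow(Add(Function('L')(44), h), Rational(1, 2)) = Pow(Add(Mul(Pow(44, 2), Add(38, Pow(44, 2), Mul(-6, 44))), Rational(1766, 3)), Rational(1, 2)) = Pow(Add(Mul(1936, Add(38, 1936, -264)), Rational(1766, 3)), Rational(1, 2)) = Pow(Add(Mul(1936, 1710), Rational(1766, 3)), Rational(1, 2)) = Pow(Add(3310560, Rational(1766, 3)), Rational(1, 2)) = Pow(Rational(9933446, 3), Rational(1, 2)) = Mul(Rational(1, 3), Pow(29800338, Rational(1, 2)))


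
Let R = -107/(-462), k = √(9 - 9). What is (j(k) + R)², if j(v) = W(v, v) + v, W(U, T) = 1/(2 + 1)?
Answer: 7569/23716 ≈ 0.31915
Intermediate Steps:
k = 0 (k = √0 = 0)
W(U, T) = ⅓ (W(U, T) = 1/3 = ⅓)
j(v) = ⅓ + v
R = 107/462 (R = -107*(-1/462) = 107/462 ≈ 0.23160)
(j(k) + R)² = ((⅓ + 0) + 107/462)² = (⅓ + 107/462)² = (87/154)² = 7569/23716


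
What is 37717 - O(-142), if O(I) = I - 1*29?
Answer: 37888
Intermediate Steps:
O(I) = -29 + I (O(I) = I - 29 = -29 + I)
37717 - O(-142) = 37717 - (-29 - 142) = 37717 - 1*(-171) = 37717 + 171 = 37888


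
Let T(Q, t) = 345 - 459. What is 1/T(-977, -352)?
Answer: -1/114 ≈ -0.0087719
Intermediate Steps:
T(Q, t) = -114
1/T(-977, -352) = 1/(-114) = -1/114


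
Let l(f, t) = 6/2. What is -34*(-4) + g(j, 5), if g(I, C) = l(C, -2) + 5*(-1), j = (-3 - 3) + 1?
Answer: 134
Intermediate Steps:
j = -5 (j = -6 + 1 = -5)
l(f, t) = 3 (l(f, t) = 6*(½) = 3)
g(I, C) = -2 (g(I, C) = 3 + 5*(-1) = 3 - 5 = -2)
-34*(-4) + g(j, 5) = -34*(-4) - 2 = 136 - 2 = 134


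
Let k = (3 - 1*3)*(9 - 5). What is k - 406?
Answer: -406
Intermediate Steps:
k = 0 (k = (3 - 3)*4 = 0*4 = 0)
k - 406 = 0 - 406 = -406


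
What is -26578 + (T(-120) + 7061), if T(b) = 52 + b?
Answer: -19585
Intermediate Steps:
-26578 + (T(-120) + 7061) = -26578 + ((52 - 120) + 7061) = -26578 + (-68 + 7061) = -26578 + 6993 = -19585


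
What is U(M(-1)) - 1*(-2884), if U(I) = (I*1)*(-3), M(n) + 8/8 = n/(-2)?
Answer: 5771/2 ≈ 2885.5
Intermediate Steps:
M(n) = -1 - n/2 (M(n) = -1 + n/(-2) = -1 + n*(-½) = -1 - n/2)
U(I) = -3*I (U(I) = I*(-3) = -3*I)
U(M(-1)) - 1*(-2884) = -3*(-1 - ½*(-1)) - 1*(-2884) = -3*(-1 + ½) + 2884 = -3*(-½) + 2884 = 3/2 + 2884 = 5771/2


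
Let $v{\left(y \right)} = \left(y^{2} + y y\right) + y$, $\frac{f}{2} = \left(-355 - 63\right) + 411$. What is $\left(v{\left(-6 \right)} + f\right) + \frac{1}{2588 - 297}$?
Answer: $\frac{119133}{2291} \approx 52.0$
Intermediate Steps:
$f = -14$ ($f = 2 \left(\left(-355 - 63\right) + 411\right) = 2 \left(-418 + 411\right) = 2 \left(-7\right) = -14$)
$v{\left(y \right)} = y + 2 y^{2}$ ($v{\left(y \right)} = \left(y^{2} + y^{2}\right) + y = 2 y^{2} + y = y + 2 y^{2}$)
$\left(v{\left(-6 \right)} + f\right) + \frac{1}{2588 - 297} = \left(- 6 \left(1 + 2 \left(-6\right)\right) - 14\right) + \frac{1}{2588 - 297} = \left(- 6 \left(1 - 12\right) - 14\right) + \frac{1}{2291} = \left(\left(-6\right) \left(-11\right) - 14\right) + \frac{1}{2291} = \left(66 - 14\right) + \frac{1}{2291} = 52 + \frac{1}{2291} = \frac{119133}{2291}$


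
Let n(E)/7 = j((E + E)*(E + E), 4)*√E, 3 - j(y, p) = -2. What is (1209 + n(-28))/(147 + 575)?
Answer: 1209/722 + 35*I*√7/361 ≈ 1.6745 + 0.25651*I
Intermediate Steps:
j(y, p) = 5 (j(y, p) = 3 - 1*(-2) = 3 + 2 = 5)
n(E) = 35*√E (n(E) = 7*(5*√E) = 35*√E)
(1209 + n(-28))/(147 + 575) = (1209 + 35*√(-28))/(147 + 575) = (1209 + 35*(2*I*√7))/722 = (1209 + 70*I*√7)*(1/722) = 1209/722 + 35*I*√7/361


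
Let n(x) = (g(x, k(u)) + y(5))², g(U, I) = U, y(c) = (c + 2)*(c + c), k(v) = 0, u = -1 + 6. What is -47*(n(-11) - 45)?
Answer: -161492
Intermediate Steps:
u = 5
y(c) = 2*c*(2 + c) (y(c) = (2 + c)*(2*c) = 2*c*(2 + c))
n(x) = (70 + x)² (n(x) = (x + 2*5*(2 + 5))² = (x + 2*5*7)² = (x + 70)² = (70 + x)²)
-47*(n(-11) - 45) = -47*((70 - 11)² - 45) = -47*(59² - 45) = -47*(3481 - 45) = -47*3436 = -161492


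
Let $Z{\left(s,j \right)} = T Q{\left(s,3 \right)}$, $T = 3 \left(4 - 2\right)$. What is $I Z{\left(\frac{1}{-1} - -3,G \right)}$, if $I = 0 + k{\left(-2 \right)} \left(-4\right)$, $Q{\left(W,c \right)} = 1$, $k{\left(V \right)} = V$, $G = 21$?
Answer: $48$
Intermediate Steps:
$T = 6$ ($T = 3 \cdot 2 = 6$)
$Z{\left(s,j \right)} = 6$ ($Z{\left(s,j \right)} = 6 \cdot 1 = 6$)
$I = 8$ ($I = 0 - -8 = 0 + 8 = 8$)
$I Z{\left(\frac{1}{-1} - -3,G \right)} = 8 \cdot 6 = 48$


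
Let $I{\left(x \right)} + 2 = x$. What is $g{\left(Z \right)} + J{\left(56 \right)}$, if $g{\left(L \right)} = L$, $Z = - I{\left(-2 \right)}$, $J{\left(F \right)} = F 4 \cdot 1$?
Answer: $228$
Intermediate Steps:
$J{\left(F \right)} = 4 F$ ($J{\left(F \right)} = 4 F 1 = 4 F$)
$I{\left(x \right)} = -2 + x$
$Z = 4$ ($Z = - (-2 - 2) = \left(-1\right) \left(-4\right) = 4$)
$g{\left(Z \right)} + J{\left(56 \right)} = 4 + 4 \cdot 56 = 4 + 224 = 228$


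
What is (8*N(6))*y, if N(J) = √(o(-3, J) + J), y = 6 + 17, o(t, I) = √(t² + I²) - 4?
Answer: 184*√(2 + 3*√5) ≈ 542.98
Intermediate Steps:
o(t, I) = -4 + √(I² + t²) (o(t, I) = √(I² + t²) - 4 = -4 + √(I² + t²))
y = 23
N(J) = √(-4 + J + √(9 + J²)) (N(J) = √((-4 + √(J² + (-3)²)) + J) = √((-4 + √(J² + 9)) + J) = √((-4 + √(9 + J²)) + J) = √(-4 + J + √(9 + J²)))
(8*N(6))*y = (8*√(-4 + 6 + √(9 + 6²)))*23 = (8*√(-4 + 6 + √(9 + 36)))*23 = (8*√(-4 + 6 + √45))*23 = (8*√(-4 + 6 + 3*√5))*23 = (8*√(2 + 3*√5))*23 = 184*√(2 + 3*√5)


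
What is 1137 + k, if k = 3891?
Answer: 5028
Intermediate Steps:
1137 + k = 1137 + 3891 = 5028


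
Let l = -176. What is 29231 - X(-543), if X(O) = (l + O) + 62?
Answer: 29888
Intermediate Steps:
X(O) = -114 + O (X(O) = (-176 + O) + 62 = -114 + O)
29231 - X(-543) = 29231 - (-114 - 543) = 29231 - 1*(-657) = 29231 + 657 = 29888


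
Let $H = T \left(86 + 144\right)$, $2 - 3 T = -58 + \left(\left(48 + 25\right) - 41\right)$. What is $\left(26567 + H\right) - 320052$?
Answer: $- \frac{874015}{3} \approx -2.9134 \cdot 10^{5}$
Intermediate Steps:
$T = \frac{28}{3}$ ($T = \frac{2}{3} - \frac{-58 + \left(\left(48 + 25\right) - 41\right)}{3} = \frac{2}{3} - \frac{-58 + \left(73 - 41\right)}{3} = \frac{2}{3} - \frac{-58 + 32}{3} = \frac{2}{3} - - \frac{26}{3} = \frac{2}{3} + \frac{26}{3} = \frac{28}{3} \approx 9.3333$)
$H = \frac{6440}{3}$ ($H = \frac{28 \left(86 + 144\right)}{3} = \frac{28}{3} \cdot 230 = \frac{6440}{3} \approx 2146.7$)
$\left(26567 + H\right) - 320052 = \left(26567 + \frac{6440}{3}\right) - 320052 = \frac{86141}{3} - 320052 = - \frac{874015}{3}$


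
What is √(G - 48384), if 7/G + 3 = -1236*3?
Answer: I*√666321298041/3711 ≈ 219.96*I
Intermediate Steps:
G = -7/3711 (G = 7/(-3 - 1236*3) = 7/(-3 - 3708) = 7/(-3711) = 7*(-1/3711) = -7/3711 ≈ -0.0018863)
√(G - 48384) = √(-7/3711 - 48384) = √(-179553031/3711) = I*√666321298041/3711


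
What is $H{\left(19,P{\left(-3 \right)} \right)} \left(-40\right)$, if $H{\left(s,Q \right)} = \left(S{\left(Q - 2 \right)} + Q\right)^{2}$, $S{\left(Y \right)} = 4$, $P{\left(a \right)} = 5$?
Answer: $-3240$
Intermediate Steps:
$H{\left(s,Q \right)} = \left(4 + Q\right)^{2}$
$H{\left(19,P{\left(-3 \right)} \right)} \left(-40\right) = \left(4 + 5\right)^{2} \left(-40\right) = 9^{2} \left(-40\right) = 81 \left(-40\right) = -3240$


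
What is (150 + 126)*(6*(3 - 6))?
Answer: -4968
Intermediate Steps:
(150 + 126)*(6*(3 - 6)) = 276*(6*(-3)) = 276*(-18) = -4968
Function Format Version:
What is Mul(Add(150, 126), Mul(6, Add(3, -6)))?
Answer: -4968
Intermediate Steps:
Mul(Add(150, 126), Mul(6, Add(3, -6))) = Mul(276, Mul(6, -3)) = Mul(276, -18) = -4968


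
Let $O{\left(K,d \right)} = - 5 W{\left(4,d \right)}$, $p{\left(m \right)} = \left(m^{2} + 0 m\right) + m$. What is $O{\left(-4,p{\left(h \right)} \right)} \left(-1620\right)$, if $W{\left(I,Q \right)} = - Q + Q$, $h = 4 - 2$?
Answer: $0$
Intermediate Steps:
$h = 2$
$W{\left(I,Q \right)} = 0$
$p{\left(m \right)} = m + m^{2}$ ($p{\left(m \right)} = \left(m^{2} + 0\right) + m = m^{2} + m = m + m^{2}$)
$O{\left(K,d \right)} = 0$ ($O{\left(K,d \right)} = \left(-5\right) 0 = 0$)
$O{\left(-4,p{\left(h \right)} \right)} \left(-1620\right) = 0 \left(-1620\right) = 0$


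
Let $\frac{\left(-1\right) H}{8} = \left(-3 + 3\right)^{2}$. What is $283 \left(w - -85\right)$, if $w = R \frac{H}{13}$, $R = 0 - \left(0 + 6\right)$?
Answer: $24055$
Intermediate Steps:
$H = 0$ ($H = - 8 \left(-3 + 3\right)^{2} = - 8 \cdot 0^{2} = \left(-8\right) 0 = 0$)
$R = -6$ ($R = 0 - 6 = -6$)
$w = 0$ ($w = - 6 \cdot \frac{0}{13} = - 6 \cdot 0 \cdot \frac{1}{13} = \left(-6\right) 0 = 0$)
$283 \left(w - -85\right) = 283 \left(0 - -85\right) = 283 \left(0 + 85\right) = 283 \cdot 85 = 24055$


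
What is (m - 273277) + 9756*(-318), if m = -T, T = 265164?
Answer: -3640849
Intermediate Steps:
m = -265164 (m = -1*265164 = -265164)
(m - 273277) + 9756*(-318) = (-265164 - 273277) + 9756*(-318) = -538441 - 3102408 = -3640849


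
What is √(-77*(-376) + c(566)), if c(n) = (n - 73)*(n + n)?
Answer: 2*√146757 ≈ 766.18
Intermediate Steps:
c(n) = 2*n*(-73 + n) (c(n) = (-73 + n)*(2*n) = 2*n*(-73 + n))
√(-77*(-376) + c(566)) = √(-77*(-376) + 2*566*(-73 + 566)) = √(28952 + 2*566*493) = √(28952 + 558076) = √587028 = 2*√146757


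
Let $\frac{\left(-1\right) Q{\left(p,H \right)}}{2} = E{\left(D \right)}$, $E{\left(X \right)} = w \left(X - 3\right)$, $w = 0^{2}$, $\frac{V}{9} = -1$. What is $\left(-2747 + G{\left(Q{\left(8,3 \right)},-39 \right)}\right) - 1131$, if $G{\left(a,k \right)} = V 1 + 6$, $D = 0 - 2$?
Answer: $-3881$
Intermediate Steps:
$V = -9$ ($V = 9 \left(-1\right) = -9$)
$w = 0$
$D = -2$
$E{\left(X \right)} = 0$ ($E{\left(X \right)} = 0 \left(X - 3\right) = 0 \left(-3 + X\right) = 0$)
$Q{\left(p,H \right)} = 0$ ($Q{\left(p,H \right)} = \left(-2\right) 0 = 0$)
$G{\left(a,k \right)} = -3$ ($G{\left(a,k \right)} = \left(-9\right) 1 + 6 = -9 + 6 = -3$)
$\left(-2747 + G{\left(Q{\left(8,3 \right)},-39 \right)}\right) - 1131 = \left(-2747 - 3\right) - 1131 = -2750 - 1131 = -3881$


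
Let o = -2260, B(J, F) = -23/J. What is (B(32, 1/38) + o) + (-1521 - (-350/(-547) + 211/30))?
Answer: -994942747/262560 ≈ -3789.4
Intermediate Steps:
(B(32, 1/38) + o) + (-1521 - (-350/(-547) + 211/30)) = (-23/32 - 2260) + (-1521 - (-350/(-547) + 211/30)) = (-23*1/32 - 2260) + (-1521 - (-350*(-1/547) + 211*(1/30))) = (-23/32 - 2260) + (-1521 - (350/547 + 211/30)) = -72343/32 + (-1521 - 1*125917/16410) = -72343/32 + (-1521 - 125917/16410) = -72343/32 - 25085527/16410 = -994942747/262560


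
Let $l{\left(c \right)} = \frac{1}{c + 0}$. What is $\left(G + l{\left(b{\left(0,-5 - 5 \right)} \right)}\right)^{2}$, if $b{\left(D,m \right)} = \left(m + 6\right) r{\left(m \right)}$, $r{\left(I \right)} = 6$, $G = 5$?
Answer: $\frac{14161}{576} \approx 24.585$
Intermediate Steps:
$b{\left(D,m \right)} = 36 + 6 m$ ($b{\left(D,m \right)} = \left(m + 6\right) 6 = \left(6 + m\right) 6 = 36 + 6 m$)
$l{\left(c \right)} = \frac{1}{c}$
$\left(G + l{\left(b{\left(0,-5 - 5 \right)} \right)}\right)^{2} = \left(5 + \frac{1}{36 + 6 \left(-5 - 5\right)}\right)^{2} = \left(5 + \frac{1}{36 + 6 \left(-10\right)}\right)^{2} = \left(5 + \frac{1}{36 - 60}\right)^{2} = \left(5 + \frac{1}{-24}\right)^{2} = \left(5 - \frac{1}{24}\right)^{2} = \left(\frac{119}{24}\right)^{2} = \frac{14161}{576}$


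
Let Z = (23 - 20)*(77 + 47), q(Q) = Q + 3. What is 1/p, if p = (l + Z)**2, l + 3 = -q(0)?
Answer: 1/133956 ≈ 7.4651e-6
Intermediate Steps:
q(Q) = 3 + Q
Z = 372 (Z = 3*124 = 372)
l = -6 (l = -3 - (3 + 0) = -3 - 1*3 = -3 - 3 = -6)
p = 133956 (p = (-6 + 372)**2 = 366**2 = 133956)
1/p = 1/133956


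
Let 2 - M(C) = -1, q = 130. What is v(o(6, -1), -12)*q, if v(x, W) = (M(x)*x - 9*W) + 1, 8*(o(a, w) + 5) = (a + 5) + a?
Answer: 52195/4 ≈ 13049.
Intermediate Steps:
M(C) = 3 (M(C) = 2 - 1*(-1) = 2 + 1 = 3)
o(a, w) = -35/8 + a/4 (o(a, w) = -5 + ((a + 5) + a)/8 = -5 + ((5 + a) + a)/8 = -5 + (5 + 2*a)/8 = -5 + (5/8 + a/4) = -35/8 + a/4)
v(x, W) = 1 - 9*W + 3*x (v(x, W) = (3*x - 9*W) + 1 = (-9*W + 3*x) + 1 = 1 - 9*W + 3*x)
v(o(6, -1), -12)*q = (1 - 9*(-12) + 3*(-35/8 + (¼)*6))*130 = (1 + 108 + 3*(-35/8 + 3/2))*130 = (1 + 108 + 3*(-23/8))*130 = (1 + 108 - 69/8)*130 = (803/8)*130 = 52195/4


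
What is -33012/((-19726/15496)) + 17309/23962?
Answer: 875585516797/33762458 ≈ 25934.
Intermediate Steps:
-33012/((-19726/15496)) + 17309/23962 = -33012/((-19726*1/15496)) + 17309*(1/23962) = -33012/(-9863/7748) + 17309/23962 = -33012*(-7748/9863) + 17309/23962 = 36539568/1409 + 17309/23962 = 875585516797/33762458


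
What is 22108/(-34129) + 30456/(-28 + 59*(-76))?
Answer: -1009915/136516 ≈ -7.3978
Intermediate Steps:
22108/(-34129) + 30456/(-28 + 59*(-76)) = 22108*(-1/34129) + 30456/(-28 - 4484) = -22108/34129 + 30456/(-4512) = -22108/34129 + 30456*(-1/4512) = -22108/34129 - 27/4 = -1009915/136516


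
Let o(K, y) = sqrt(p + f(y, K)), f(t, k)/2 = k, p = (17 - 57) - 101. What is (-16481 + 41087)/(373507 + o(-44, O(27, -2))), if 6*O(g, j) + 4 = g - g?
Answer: 4595256621/69753739639 - 12303*I*sqrt(229)/69753739639 ≈ 0.065878 - 2.6691e-6*I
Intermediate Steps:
O(g, j) = -2/3 (O(g, j) = -2/3 + (g - g)/6 = -2/3 + (1/6)*0 = -2/3 + 0 = -2/3)
p = -141 (p = -40 - 101 = -141)
f(t, k) = 2*k
o(K, y) = sqrt(-141 + 2*K)
(-16481 + 41087)/(373507 + o(-44, O(27, -2))) = (-16481 + 41087)/(373507 + sqrt(-141 + 2*(-44))) = 24606/(373507 + sqrt(-141 - 88)) = 24606/(373507 + sqrt(-229)) = 24606/(373507 + I*sqrt(229))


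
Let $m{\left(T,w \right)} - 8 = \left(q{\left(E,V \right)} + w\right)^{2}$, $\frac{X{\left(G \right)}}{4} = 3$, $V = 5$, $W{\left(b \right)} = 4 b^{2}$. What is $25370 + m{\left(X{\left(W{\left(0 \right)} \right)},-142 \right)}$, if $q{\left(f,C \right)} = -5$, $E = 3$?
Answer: $46987$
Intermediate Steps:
$X{\left(G \right)} = 12$ ($X{\left(G \right)} = 4 \cdot 3 = 12$)
$m{\left(T,w \right)} = 8 + \left(-5 + w\right)^{2}$
$25370 + m{\left(X{\left(W{\left(0 \right)} \right)},-142 \right)} = 25370 + \left(8 + \left(-5 - 142\right)^{2}\right) = 25370 + \left(8 + \left(-147\right)^{2}\right) = 25370 + \left(8 + 21609\right) = 25370 + 21617 = 46987$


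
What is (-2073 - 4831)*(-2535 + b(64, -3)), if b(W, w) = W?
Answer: 17059784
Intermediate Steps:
(-2073 - 4831)*(-2535 + b(64, -3)) = (-2073 - 4831)*(-2535 + 64) = -6904*(-2471) = 17059784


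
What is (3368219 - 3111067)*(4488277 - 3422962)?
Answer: 273947882880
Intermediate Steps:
(3368219 - 3111067)*(4488277 - 3422962) = 257152*1065315 = 273947882880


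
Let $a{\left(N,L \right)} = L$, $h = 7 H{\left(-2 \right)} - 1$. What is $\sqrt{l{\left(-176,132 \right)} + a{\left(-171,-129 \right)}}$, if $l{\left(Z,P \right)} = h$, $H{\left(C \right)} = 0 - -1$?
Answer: $i \sqrt{123} \approx 11.091 i$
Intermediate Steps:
$H{\left(C \right)} = 1$ ($H{\left(C \right)} = 0 + 1 = 1$)
$h = 6$ ($h = 7 \cdot 1 - 1 = 7 - 1 = 6$)
$l{\left(Z,P \right)} = 6$
$\sqrt{l{\left(-176,132 \right)} + a{\left(-171,-129 \right)}} = \sqrt{6 - 129} = \sqrt{-123} = i \sqrt{123}$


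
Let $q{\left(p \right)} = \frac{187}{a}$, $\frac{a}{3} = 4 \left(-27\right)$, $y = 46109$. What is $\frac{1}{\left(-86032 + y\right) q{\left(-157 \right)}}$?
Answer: $\frac{324}{7465601} \approx 4.3399 \cdot 10^{-5}$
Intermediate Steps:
$a = -324$ ($a = 3 \cdot 4 \left(-27\right) = 3 \left(-108\right) = -324$)
$q{\left(p \right)} = - \frac{187}{324}$ ($q{\left(p \right)} = \frac{187}{-324} = 187 \left(- \frac{1}{324}\right) = - \frac{187}{324}$)
$\frac{1}{\left(-86032 + y\right) q{\left(-157 \right)}} = \frac{1}{\left(-86032 + 46109\right) \left(- \frac{187}{324}\right)} = \frac{1}{-39923} \left(- \frac{324}{187}\right) = \left(- \frac{1}{39923}\right) \left(- \frac{324}{187}\right) = \frac{324}{7465601}$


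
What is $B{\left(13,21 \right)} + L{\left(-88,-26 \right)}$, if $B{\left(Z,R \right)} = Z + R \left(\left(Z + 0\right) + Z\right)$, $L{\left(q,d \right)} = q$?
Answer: $471$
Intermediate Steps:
$B{\left(Z,R \right)} = Z + 2 R Z$ ($B{\left(Z,R \right)} = Z + R \left(Z + Z\right) = Z + R 2 Z = Z + 2 R Z$)
$B{\left(13,21 \right)} + L{\left(-88,-26 \right)} = 13 \left(1 + 2 \cdot 21\right) - 88 = 13 \left(1 + 42\right) - 88 = 13 \cdot 43 - 88 = 559 - 88 = 471$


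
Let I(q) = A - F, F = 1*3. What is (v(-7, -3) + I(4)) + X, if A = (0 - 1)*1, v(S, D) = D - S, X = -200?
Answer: -200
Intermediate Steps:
A = -1 (A = -1*1 = -1)
F = 3
I(q) = -4 (I(q) = -1 - 1*3 = -1 - 3 = -4)
(v(-7, -3) + I(4)) + X = ((-3 - 1*(-7)) - 4) - 200 = ((-3 + 7) - 4) - 200 = (4 - 4) - 200 = 0 - 200 = -200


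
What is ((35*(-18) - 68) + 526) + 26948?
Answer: 26776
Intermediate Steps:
((35*(-18) - 68) + 526) + 26948 = ((-630 - 68) + 526) + 26948 = (-698 + 526) + 26948 = -172 + 26948 = 26776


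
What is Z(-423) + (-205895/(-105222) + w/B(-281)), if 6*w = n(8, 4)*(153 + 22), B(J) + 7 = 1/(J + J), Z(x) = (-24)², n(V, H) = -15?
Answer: 53034726479/82809714 ≈ 640.44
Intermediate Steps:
Z(x) = 576
B(J) = -7 + 1/(2*J) (B(J) = -7 + 1/(J + J) = -7 + 1/(2*J))
w = -875/2 (w = (-15*(153 + 22))/6 = (-15*175)/6 = (⅙)*(-2625) = -875/2 ≈ -437.50)
Z(-423) + (-205895/(-105222) + w/B(-281)) = 576 + (-205895/(-105222) - 875/(2*(-7 + (½)/(-281)))) = 576 + (-205895*(-1/105222) - 875/(2*(-7 + (½)*(-1/281)))) = 576 + (205895/105222 - 875/(2*(-7 - 1/562))) = 576 + (205895/105222 - 875/(2*(-3935/562))) = 576 + (205895/105222 - 875/2*(-562/3935)) = 576 + (205895/105222 + 49175/787) = 576 + 5336331215/82809714 = 53034726479/82809714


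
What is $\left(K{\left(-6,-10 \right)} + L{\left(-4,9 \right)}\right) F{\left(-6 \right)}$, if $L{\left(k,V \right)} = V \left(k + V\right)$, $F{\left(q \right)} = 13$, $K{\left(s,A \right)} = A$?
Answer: $455$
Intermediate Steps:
$L{\left(k,V \right)} = V \left(V + k\right)$
$\left(K{\left(-6,-10 \right)} + L{\left(-4,9 \right)}\right) F{\left(-6 \right)} = \left(-10 + 9 \left(9 - 4\right)\right) 13 = \left(-10 + 9 \cdot 5\right) 13 = \left(-10 + 45\right) 13 = 35 \cdot 13 = 455$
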